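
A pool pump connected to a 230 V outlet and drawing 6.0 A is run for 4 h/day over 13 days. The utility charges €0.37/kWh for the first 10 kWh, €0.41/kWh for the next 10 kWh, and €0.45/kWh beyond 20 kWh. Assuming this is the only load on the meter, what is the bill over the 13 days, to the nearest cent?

Power = 6.0 A × 230 V = 1380 W = 1.38 kW
Runtime = 4 h/day × 13 days = 52 h
Energy = 1.38 kW × 52 h = 71.76 kWh
Tier 1 (0–10 kWh): 10 × €0.37 = €3.7
Tier 2 (10–20 kWh): 10 × €0.41 = €4.1
Above 20 kWh: 51.76 × €0.45 = €23.292
Bill = €31.09

€31.09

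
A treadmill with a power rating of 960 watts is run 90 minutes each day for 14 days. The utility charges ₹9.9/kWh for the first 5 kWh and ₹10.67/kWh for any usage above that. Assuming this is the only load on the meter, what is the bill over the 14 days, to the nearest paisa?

₹211.26

Runtime = 90 min × 14 = 1260 min = 21 h
Energy = 0.96 kW × 21 h = 20.16 kWh
Tier 1 (0–5 kWh): 5 × ₹9.9 = ₹49.5
Above 5 kWh: 15.16 × ₹10.67 = ₹161.7572
Bill = ₹211.26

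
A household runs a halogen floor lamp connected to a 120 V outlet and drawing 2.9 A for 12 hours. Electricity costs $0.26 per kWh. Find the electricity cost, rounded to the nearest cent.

$1.09

Power = 2.9 A × 120 V = 348 W = 0.348 kW
Energy = 0.348 kW × 12 h = 4.176 kWh
Cost = 4.176 kWh × $0.26/kWh = $1.09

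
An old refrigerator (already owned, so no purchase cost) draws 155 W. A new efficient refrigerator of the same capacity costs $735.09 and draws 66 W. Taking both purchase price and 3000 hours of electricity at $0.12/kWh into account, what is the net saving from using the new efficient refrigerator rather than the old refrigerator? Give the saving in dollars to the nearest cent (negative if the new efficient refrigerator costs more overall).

-$703.05

old refrigerator: $0.00 + (155/1000) kW × 3000 h × $0.12 = $0.00 + $55.8 = $55.8
new efficient refrigerator: $735.09 + (66/1000) kW × 3000 h × $0.12 = $735.09 + $23.76 = $758.85
Saving = $55.8 − $758.85 = −$703.05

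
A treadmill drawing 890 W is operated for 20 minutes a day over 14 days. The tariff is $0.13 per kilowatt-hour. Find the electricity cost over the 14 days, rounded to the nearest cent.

Runtime = 20 min × 14 = 280 min = 4.666666… h
Energy = 0.89 kW × 4.666666… h = 4.153333… kWh
Cost = 4.153333… kWh × $0.13/kWh = $0.54

$0.54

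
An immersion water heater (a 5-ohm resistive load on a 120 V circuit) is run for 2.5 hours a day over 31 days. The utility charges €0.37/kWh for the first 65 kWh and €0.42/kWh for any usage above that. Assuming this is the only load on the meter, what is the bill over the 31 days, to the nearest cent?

€90.49

Power = V²/R = 120²/5 = 2880 W = 2.88 kW
Runtime = 2.5 h/day × 31 days = 77.5 h
Energy = 2.88 kW × 77.5 h = 223.2 kWh
Tier 1 (0–65 kWh): 65 × €0.37 = €24.05
Above 65 kWh: 158.2 × €0.42 = €66.444
Bill = €90.49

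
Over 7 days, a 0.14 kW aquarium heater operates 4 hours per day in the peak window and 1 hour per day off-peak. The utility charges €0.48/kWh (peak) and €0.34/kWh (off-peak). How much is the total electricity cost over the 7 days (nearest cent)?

€2.21

Peak energy = 0.14 kW × 4 h × 7 = 3.92 kWh
Off-peak energy = 0.14 kW × 1 h × 7 = 0.98 kWh
Cost = 3.92 × €0.48 + 0.98 × €0.34 = €1.8816 + €0.3332 = €2.21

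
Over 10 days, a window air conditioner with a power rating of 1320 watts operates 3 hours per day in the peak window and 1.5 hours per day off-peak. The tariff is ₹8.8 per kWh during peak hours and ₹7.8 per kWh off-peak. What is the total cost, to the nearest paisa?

Peak energy = 1.32 kW × 3 h × 10 = 39.6 kWh
Off-peak energy = 1.32 kW × 1.5 h × 10 = 19.8 kWh
Cost = 39.6 × ₹8.8 + 19.8 × ₹7.8 = ₹348.48 + ₹154.44 = ₹502.92

₹502.92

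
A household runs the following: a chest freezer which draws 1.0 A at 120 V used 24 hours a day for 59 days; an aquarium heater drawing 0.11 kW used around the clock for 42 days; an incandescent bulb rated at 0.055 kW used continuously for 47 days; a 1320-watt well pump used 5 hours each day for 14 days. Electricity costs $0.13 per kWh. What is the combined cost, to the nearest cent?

$56.58

chest freezer: Power = 1.0 A × 120 V = 120 W = 0.12 kW
chest freezer: Runtime = 24 h × 59 = 1416 h
chest freezer: 0.12 kW × 1416 h = 169.92 kWh
aquarium heater: Runtime = 24 h × 42 = 1008 h
aquarium heater: 0.11 kW × 1008 h = 110.88 kWh
incandescent bulb: Runtime = 24 h × 47 = 1128 h
incandescent bulb: 0.055 kW × 1128 h = 62.04 kWh
well pump: Runtime = 5 h/day × 14 days = 70 h
well pump: 1.32 kW × 70 h = 92.4 kWh
Total energy = 435.24 kWh
Cost = 435.24 × $0.13 = $56.58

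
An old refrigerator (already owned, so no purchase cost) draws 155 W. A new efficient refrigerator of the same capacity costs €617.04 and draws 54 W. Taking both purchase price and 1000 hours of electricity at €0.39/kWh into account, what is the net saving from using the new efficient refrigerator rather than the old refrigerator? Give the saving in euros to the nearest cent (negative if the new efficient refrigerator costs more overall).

-€577.65

old refrigerator: €0.00 + (155/1000) kW × 1000 h × €0.39 = €0.00 + €60.45 = €60.45
new efficient refrigerator: €617.04 + (54/1000) kW × 1000 h × €0.39 = €617.04 + €21.06 = €638.1
Saving = €60.45 − €638.1 = −€577.65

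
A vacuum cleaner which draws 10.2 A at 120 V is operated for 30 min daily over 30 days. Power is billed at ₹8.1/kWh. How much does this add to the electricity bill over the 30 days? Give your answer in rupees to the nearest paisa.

₹148.72

Power = 10.2 A × 120 V = 1224 W = 1.224 kW
Runtime = 30 min × 30 = 900 min = 15 h
Energy = 1.224 kW × 15 h = 18.36 kWh
Cost = 18.36 kWh × ₹8.1/kWh = ₹148.72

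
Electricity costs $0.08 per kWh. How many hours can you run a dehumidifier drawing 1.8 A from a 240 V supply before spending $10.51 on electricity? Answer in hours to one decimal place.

304.1 h

Power = 1.8 A × 240 V = 432 W = 0.432 kW
Energy available = $10.51 ÷ $0.08/kWh = 131.375 kWh
Hours = 131.375 kWh ÷ 0.432 kW = 304.1 h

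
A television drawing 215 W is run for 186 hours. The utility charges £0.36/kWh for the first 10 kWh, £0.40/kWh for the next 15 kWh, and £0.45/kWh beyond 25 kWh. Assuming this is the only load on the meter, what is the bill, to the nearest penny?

£16.35

Energy = 0.215 kW × 186 h = 39.99 kWh
Tier 1 (0–10 kWh): 10 × £0.36 = £3.6
Tier 2 (10–25 kWh): 15 × £0.40 = £6
Above 25 kWh: 14.99 × £0.45 = £6.7455
Bill = £16.35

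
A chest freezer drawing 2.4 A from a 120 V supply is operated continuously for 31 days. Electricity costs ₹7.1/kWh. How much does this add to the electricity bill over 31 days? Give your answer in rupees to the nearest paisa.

₹1521.33

Power = 2.4 A × 120 V = 288 W = 0.288 kW
Runtime = 24 h × 31 = 744 h
Energy = 0.288 kW × 744 h = 214.272 kWh
Cost = 214.272 kWh × ₹7.1/kWh = ₹1521.33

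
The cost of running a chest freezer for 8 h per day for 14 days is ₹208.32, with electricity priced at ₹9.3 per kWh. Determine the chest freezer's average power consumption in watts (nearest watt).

200 W

Energy = ₹208.32 ÷ ₹9.3/kWh = 22.4 kWh
Runtime = 8 h/day × 14 days = 112 h
Power = 22.4 kWh ÷ 112 h = 0.2 kW = 200 W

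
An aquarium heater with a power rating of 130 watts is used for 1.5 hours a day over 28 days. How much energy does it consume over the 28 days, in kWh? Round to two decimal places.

Runtime = 1.5 h/day × 28 days = 42 h
Energy = 0.13 kW × 42 h = 5.46 kWh

5.46 kWh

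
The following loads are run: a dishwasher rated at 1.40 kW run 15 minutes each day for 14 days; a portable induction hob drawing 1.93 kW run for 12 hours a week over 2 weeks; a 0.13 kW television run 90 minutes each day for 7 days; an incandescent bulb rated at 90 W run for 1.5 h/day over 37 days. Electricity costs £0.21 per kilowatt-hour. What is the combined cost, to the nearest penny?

£12.09

dishwasher: Runtime = 15 min × 14 = 210 min = 3.5 h
dishwasher: 1.4 kW × 3.5 h = 4.9 kWh
portable induction hob: Runtime = 12 h/week × 2 weeks = 24 h
portable induction hob: 1.93 kW × 24 h = 46.32 kWh
television: Runtime = 90 min × 7 = 630 min = 10.5 h
television: 0.13 kW × 10.5 h = 1.365 kWh
incandescent bulb: Runtime = 1.5 h/day × 37 days = 55.5 h
incandescent bulb: 0.09 kW × 55.5 h = 4.995 kWh
Total energy = 57.58 kWh
Cost = 57.58 × £0.21 = £12.09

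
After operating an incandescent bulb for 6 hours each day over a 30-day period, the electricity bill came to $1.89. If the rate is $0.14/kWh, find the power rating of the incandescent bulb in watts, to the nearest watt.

Energy = $1.89 ÷ $0.14/kWh = 13.5 kWh
Runtime = 6 h/day × 30 days = 180 h
Power = 13.5 kWh ÷ 180 h = 0.075 kW = 75 W

75 W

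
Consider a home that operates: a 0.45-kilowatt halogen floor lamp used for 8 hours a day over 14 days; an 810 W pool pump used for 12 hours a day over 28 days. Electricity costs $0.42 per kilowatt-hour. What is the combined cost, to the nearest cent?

$135.48

halogen floor lamp: Runtime = 8 h/day × 14 days = 112 h
halogen floor lamp: 0.45 kW × 112 h = 50.4 kWh
pool pump: Runtime = 12 h/day × 28 days = 336 h
pool pump: 0.81 kW × 336 h = 272.16 kWh
Total energy = 322.56 kWh
Cost = 322.56 × $0.42 = $135.48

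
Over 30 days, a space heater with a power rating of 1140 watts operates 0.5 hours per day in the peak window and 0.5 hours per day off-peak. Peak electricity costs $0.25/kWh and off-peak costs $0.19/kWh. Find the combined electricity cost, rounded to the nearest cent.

$7.52

Peak energy = 1.14 kW × 0.5 h × 30 = 17.1 kWh
Off-peak energy = 1.14 kW × 0.5 h × 30 = 17.1 kWh
Cost = 17.1 × $0.25 + 17.1 × $0.19 = $4.275 + $3.249 = $7.52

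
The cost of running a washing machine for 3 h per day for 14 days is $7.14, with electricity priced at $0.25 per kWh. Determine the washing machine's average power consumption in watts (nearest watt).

680 W

Energy = $7.14 ÷ $0.25/kWh = 28.56 kWh
Runtime = 3 h/day × 14 days = 42 h
Power = 28.56 kWh ÷ 42 h = 0.68 kW = 680 W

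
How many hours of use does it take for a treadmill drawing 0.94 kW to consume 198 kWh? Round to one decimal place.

Hours = 198 kWh ÷ 0.94 kW = 210.6 h

210.6 h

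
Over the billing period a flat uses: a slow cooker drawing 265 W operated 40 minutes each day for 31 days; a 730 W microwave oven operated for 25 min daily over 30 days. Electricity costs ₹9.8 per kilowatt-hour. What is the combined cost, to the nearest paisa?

₹143.10

slow cooker: Runtime = 40 min × 31 = 1240 min = 20.666666… h
slow cooker: 0.265 kW × 20.666666… h = 5.476666… kWh
microwave oven: Runtime = 25 min × 30 = 750 min = 12.5 h
microwave oven: 0.73 kW × 12.5 h = 9.125 kWh
Total energy = 14.601666… kWh
Cost = 14.601666… × ₹9.8 = ₹143.10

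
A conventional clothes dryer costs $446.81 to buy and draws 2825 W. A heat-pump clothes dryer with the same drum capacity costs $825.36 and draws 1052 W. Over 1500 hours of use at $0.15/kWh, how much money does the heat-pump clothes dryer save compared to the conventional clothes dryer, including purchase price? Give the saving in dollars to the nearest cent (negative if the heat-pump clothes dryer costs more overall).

conventional clothes dryer: $446.81 + (2825/1000) kW × 1500 h × $0.15 = $446.81 + $635.625 = $1082.435
heat-pump clothes dryer: $825.36 + (1052/1000) kW × 1500 h × $0.15 = $825.36 + $236.7 = $1062.06
Saving = $1082.435 − $1062.06 = $20.375 → $20.38

$20.38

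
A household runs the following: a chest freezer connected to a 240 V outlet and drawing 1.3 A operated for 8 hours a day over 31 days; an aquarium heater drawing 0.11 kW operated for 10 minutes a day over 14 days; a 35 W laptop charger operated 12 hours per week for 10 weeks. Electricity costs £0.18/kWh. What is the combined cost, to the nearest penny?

chest freezer: Power = 1.3 A × 240 V = 312 W = 0.312 kW
chest freezer: Runtime = 8 h/day × 31 days = 248 h
chest freezer: 0.312 kW × 248 h = 77.376 kWh
aquarium heater: Runtime = 10 min × 14 = 140 min = 2.333333… h
aquarium heater: 0.11 kW × 2.333333… h = 0.256666… kWh
laptop charger: Runtime = 12 h/week × 10 weeks = 120 h
laptop charger: 0.035 kW × 120 h = 4.2 kWh
Total energy = 81.832666… kWh
Cost = 81.832666… × £0.18 = £14.73

£14.73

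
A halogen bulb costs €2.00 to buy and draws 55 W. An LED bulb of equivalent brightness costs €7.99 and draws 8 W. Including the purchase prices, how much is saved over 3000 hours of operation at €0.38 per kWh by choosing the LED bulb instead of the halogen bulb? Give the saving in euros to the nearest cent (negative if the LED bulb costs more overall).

halogen bulb: €2.00 + (55/1000) kW × 3000 h × €0.38 = €2.00 + €62.7 = €64.7
LED bulb: €7.99 + (8/1000) kW × 3000 h × €0.38 = €7.99 + €9.12 = €17.11
Saving = €64.7 − €17.11 = €47.59

€47.59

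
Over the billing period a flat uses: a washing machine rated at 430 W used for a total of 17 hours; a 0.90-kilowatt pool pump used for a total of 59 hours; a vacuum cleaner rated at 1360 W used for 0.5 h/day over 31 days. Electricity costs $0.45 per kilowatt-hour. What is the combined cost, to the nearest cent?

$36.67

washing machine: 0.43 kW × 17 h = 7.31 kWh
pool pump: 0.9 kW × 59 h = 53.1 kWh
vacuum cleaner: Runtime = 0.5 h/day × 31 days = 15.5 h
vacuum cleaner: 1.36 kW × 15.5 h = 21.08 kWh
Total energy = 81.49 kWh
Cost = 81.49 × $0.45 = $36.67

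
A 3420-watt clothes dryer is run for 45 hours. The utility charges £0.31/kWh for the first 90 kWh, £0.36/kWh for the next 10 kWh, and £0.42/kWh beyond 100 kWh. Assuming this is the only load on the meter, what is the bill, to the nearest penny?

£54.14

Energy = 3.42 kW × 45 h = 153.9 kWh
Tier 1 (0–90 kWh): 90 × £0.31 = £27.9
Tier 2 (90–100 kWh): 10 × £0.36 = £3.6
Above 100 kWh: 53.9 × £0.42 = £22.638
Bill = £54.14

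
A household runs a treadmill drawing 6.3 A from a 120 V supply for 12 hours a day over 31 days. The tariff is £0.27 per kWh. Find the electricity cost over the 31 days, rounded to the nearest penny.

£75.93

Power = 6.3 A × 120 V = 756 W = 0.756 kW
Runtime = 12 h/day × 31 days = 372 h
Energy = 0.756 kW × 372 h = 281.232 kWh
Cost = 281.232 kWh × £0.27/kWh = £75.93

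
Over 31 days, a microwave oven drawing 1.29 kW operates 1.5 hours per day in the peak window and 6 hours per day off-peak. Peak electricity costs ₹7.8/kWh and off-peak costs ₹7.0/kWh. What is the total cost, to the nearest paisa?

Peak energy = 1.29 kW × 1.5 h × 31 = 59.985 kWh
Off-peak energy = 1.29 kW × 6 h × 31 = 239.94 kWh
Cost = 59.985 × ₹7.8 + 239.94 × ₹7.0 = ₹467.883 + ₹1679.58 = ₹2147.46

₹2147.46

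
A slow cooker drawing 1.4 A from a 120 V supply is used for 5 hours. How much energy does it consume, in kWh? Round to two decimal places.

Power = 1.4 A × 120 V = 168 W = 0.168 kW
Energy = 0.168 kW × 5 h = 0.84 kWh

0.84 kWh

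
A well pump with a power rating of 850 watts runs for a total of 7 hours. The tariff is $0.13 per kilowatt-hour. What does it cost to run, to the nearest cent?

$0.77

Energy = 0.85 kW × 7 h = 5.95 kWh
Cost = 5.95 kWh × $0.13/kWh = $0.77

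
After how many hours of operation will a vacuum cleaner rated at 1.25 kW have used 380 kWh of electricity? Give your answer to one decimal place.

Hours = 380 kWh ÷ 1.25 kW = 304.0 h

304.0 h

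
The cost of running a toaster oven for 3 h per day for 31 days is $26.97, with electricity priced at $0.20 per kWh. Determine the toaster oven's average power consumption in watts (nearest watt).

Energy = $26.97 ÷ $0.20/kWh = 134.85 kWh
Runtime = 3 h/day × 31 days = 93 h
Power = 134.85 kWh ÷ 93 h = 1.45 kW = 1450 W

1450 W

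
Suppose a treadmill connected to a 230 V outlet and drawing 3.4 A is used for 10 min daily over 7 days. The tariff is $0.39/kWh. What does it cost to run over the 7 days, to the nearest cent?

Power = 3.4 A × 230 V = 782 W = 0.782 kW
Runtime = 10 min × 7 = 70 min = 1.166666… h
Energy = 0.782 kW × 1.166666… h = 0.912333… kWh
Cost = 0.912333… kWh × $0.39/kWh = $0.36

$0.36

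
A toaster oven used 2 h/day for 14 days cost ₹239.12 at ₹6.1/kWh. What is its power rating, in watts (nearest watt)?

Energy = ₹239.12 ÷ ₹6.1/kWh = 39.2 kWh
Runtime = 2 h/day × 14 days = 28 h
Power = 39.2 kWh ÷ 28 h = 1.4 kW = 1400 W

1400 W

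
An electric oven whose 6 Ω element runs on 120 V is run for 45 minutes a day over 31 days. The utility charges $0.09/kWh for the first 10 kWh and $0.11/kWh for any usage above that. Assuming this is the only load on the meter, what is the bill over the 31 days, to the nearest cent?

Power = V²/R = 120²/6 = 2400 W = 2.4 kW
Runtime = 45 min × 31 = 1395 min = 23.25 h
Energy = 2.4 kW × 23.25 h = 55.8 kWh
Tier 1 (0–10 kWh): 10 × $0.09 = $0.9
Above 10 kWh: 45.8 × $0.11 = $5.038
Bill = $5.94

$5.94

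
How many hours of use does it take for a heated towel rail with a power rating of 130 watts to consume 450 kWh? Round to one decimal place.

3461.5 h

Hours = 450 kWh ÷ 0.13 kW = 3461.5 h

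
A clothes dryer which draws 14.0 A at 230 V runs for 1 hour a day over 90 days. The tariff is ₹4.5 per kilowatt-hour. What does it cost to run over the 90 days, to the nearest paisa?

Power = 14.0 A × 230 V = 3220 W = 3.22 kW
Runtime = 1 h/day × 90 days = 90 h
Energy = 3.22 kW × 90 h = 289.8 kWh
Cost = 289.8 kWh × ₹4.5/kWh = ₹1304.10

₹1304.10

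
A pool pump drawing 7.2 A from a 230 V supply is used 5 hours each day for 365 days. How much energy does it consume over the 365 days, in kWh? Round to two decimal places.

Power = 7.2 A × 230 V = 1656 W = 1.656 kW
Runtime = 5 h/day × 365 days = 1825 h
Energy = 1.656 kW × 1825 h = 3022.2 kWh

3022.20 kWh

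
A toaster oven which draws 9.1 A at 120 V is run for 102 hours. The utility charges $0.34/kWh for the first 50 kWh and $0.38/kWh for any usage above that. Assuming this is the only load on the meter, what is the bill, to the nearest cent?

$40.33

Power = 9.1 A × 120 V = 1092 W = 1.092 kW
Energy = 1.092 kW × 102 h = 111.384 kWh
Tier 1 (0–50 kWh): 50 × $0.34 = $17
Above 50 kWh: 61.384 × $0.38 = $23.32592
Bill = $40.33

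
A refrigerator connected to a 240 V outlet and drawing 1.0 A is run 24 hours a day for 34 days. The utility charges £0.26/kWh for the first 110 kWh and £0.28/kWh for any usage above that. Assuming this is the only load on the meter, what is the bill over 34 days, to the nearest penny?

Power = 1.0 A × 240 V = 240 W = 0.24 kW
Runtime = 24 h × 34 = 816 h
Energy = 0.24 kW × 816 h = 195.84 kWh
Tier 1 (0–110 kWh): 110 × £0.26 = £28.6
Above 110 kWh: 85.84 × £0.28 = £24.0352
Bill = £52.64

£52.64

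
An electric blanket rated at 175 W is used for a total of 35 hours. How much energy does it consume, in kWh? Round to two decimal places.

Energy = 0.175 kW × 35 h = 6.125 kWh ≈ 6.13 kWh

6.13 kWh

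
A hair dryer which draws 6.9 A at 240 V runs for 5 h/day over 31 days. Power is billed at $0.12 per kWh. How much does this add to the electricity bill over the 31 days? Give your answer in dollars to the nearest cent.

Power = 6.9 A × 240 V = 1656 W = 1.656 kW
Runtime = 5 h/day × 31 days = 155 h
Energy = 1.656 kW × 155 h = 256.68 kWh
Cost = 256.68 kWh × $0.12/kWh = $30.80

$30.80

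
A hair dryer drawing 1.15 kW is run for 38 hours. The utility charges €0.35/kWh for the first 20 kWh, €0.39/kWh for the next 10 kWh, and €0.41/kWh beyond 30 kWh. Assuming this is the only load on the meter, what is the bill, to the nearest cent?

Energy = 1.15 kW × 38 h = 43.7 kWh
Tier 1 (0–20 kWh): 20 × €0.35 = €7
Tier 2 (20–30 kWh): 10 × €0.39 = €3.9
Above 30 kWh: 13.7 × €0.41 = €5.617
Bill = €16.52

€16.52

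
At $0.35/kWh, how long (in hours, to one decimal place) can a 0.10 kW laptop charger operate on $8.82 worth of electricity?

252.0 h

Energy available = $8.82 ÷ $0.35/kWh = 25.2 kWh
Hours = 25.2 kWh ÷ 0.1 kW = 252.0 h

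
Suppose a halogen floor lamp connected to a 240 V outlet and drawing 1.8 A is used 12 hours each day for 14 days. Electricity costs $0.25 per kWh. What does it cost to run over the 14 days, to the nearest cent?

$18.14

Power = 1.8 A × 240 V = 432 W = 0.432 kW
Runtime = 12 h/day × 14 days = 168 h
Energy = 0.432 kW × 168 h = 72.576 kWh
Cost = 72.576 kWh × $0.25/kWh = $18.14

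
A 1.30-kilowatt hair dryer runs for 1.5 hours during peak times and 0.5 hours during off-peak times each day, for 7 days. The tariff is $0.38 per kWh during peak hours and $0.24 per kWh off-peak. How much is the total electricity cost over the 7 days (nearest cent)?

$6.28

Peak energy = 1.3 kW × 1.5 h × 7 = 13.65 kWh
Off-peak energy = 1.3 kW × 0.5 h × 7 = 4.55 kWh
Cost = 13.65 × $0.38 + 4.55 × $0.24 = $5.187 + $1.092 = $6.28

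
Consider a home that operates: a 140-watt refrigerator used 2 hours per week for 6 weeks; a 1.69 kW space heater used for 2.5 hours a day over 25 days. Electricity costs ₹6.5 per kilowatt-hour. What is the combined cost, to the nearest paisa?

₹697.48

refrigerator: Runtime = 2 h/week × 6 weeks = 12 h
refrigerator: 0.14 kW × 12 h = 1.68 kWh
space heater: Runtime = 2.5 h/day × 25 days = 62.5 h
space heater: 1.69 kW × 62.5 h = 105.625 kWh
Total energy = 107.305 kWh
Cost = 107.305 × ₹6.5 = ₹697.48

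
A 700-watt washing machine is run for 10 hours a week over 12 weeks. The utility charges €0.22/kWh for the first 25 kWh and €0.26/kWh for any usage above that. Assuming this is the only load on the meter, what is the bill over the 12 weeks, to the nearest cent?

€20.84

Runtime = 10 h/week × 12 weeks = 120 h
Energy = 0.7 kW × 120 h = 84 kWh
Tier 1 (0–25 kWh): 25 × €0.22 = €5.5
Above 25 kWh: 59 × €0.26 = €15.34
Bill = €20.84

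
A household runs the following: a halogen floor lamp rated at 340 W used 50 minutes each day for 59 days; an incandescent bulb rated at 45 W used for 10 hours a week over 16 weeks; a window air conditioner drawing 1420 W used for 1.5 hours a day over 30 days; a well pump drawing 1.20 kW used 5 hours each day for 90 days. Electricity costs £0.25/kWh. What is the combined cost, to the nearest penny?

halogen floor lamp: Runtime = 50 min × 59 = 2950 min = 49.166666… h
halogen floor lamp: 0.34 kW × 49.166666… h = 16.716666… kWh
incandescent bulb: Runtime = 10 h/week × 16 weeks = 160 h
incandescent bulb: 0.045 kW × 160 h = 7.2 kWh
window air conditioner: Runtime = 1.5 h/day × 30 days = 45 h
window air conditioner: 1.42 kW × 45 h = 63.9 kWh
well pump: Runtime = 5 h/day × 90 days = 450 h
well pump: 1.2 kW × 450 h = 540 kWh
Total energy = 627.816666… kWh
Cost = 627.816666… × £0.25 = £156.95

£156.95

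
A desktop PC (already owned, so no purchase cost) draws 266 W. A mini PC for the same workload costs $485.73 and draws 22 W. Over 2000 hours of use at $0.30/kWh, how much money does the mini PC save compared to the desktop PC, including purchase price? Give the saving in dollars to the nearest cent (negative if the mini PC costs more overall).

desktop PC: $0.00 + (266/1000) kW × 2000 h × $0.30 = $0.00 + $159.6 = $159.6
mini PC: $485.73 + (22/1000) kW × 2000 h × $0.30 = $485.73 + $13.2 = $498.93
Saving = $159.6 − $498.93 = −$339.33

-$339.33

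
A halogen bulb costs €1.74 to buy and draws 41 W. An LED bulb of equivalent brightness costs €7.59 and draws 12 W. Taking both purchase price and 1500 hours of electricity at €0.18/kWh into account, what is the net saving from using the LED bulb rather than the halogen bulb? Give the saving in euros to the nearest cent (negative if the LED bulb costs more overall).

halogen bulb: €1.74 + (41/1000) kW × 1500 h × €0.18 = €1.74 + €11.07 = €12.81
LED bulb: €7.59 + (12/1000) kW × 1500 h × €0.18 = €7.59 + €3.24 = €10.83
Saving = €12.81 − €10.83 = €1.98

€1.98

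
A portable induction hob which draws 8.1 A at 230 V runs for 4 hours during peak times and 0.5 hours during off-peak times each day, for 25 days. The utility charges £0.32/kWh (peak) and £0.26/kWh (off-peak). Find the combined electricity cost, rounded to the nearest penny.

£65.67

Power = 8.1 A × 230 V = 1863 W = 1.863 kW
Peak energy = 1.863 kW × 4 h × 25 = 186.3 kWh
Off-peak energy = 1.863 kW × 0.5 h × 25 = 23.2875 kWh
Cost = 186.3 × £0.32 + 23.2875 × £0.26 = £59.616 + £6.05475 = £65.67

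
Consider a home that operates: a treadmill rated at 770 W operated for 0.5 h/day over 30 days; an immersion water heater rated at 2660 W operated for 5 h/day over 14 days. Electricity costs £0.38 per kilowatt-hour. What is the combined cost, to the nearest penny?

treadmill: Runtime = 0.5 h/day × 30 days = 15 h
treadmill: 0.77 kW × 15 h = 11.55 kWh
immersion water heater: Runtime = 5 h/day × 14 days = 70 h
immersion water heater: 2.66 kW × 70 h = 186.2 kWh
Total energy = 197.75 kWh
Cost = 197.75 × £0.38 = £75.15

£75.15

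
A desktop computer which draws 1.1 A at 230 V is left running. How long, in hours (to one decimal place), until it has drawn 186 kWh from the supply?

Power = 1.1 A × 230 V = 253 W = 0.253 kW
Hours = 186 kWh ÷ 0.253 kW = 735.2 h

735.2 h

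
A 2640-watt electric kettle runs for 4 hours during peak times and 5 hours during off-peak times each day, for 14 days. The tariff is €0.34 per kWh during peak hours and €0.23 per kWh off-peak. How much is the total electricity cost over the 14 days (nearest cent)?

Peak energy = 2.64 kW × 4 h × 14 = 147.84 kWh
Off-peak energy = 2.64 kW × 5 h × 14 = 184.8 kWh
Cost = 147.84 × €0.34 + 184.8 × €0.23 = €50.2656 + €42.504 = €92.77

€92.77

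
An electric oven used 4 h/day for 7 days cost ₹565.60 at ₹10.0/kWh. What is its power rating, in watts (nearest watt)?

2020 W

Energy = ₹565.60 ÷ ₹10.0/kWh = 56.56 kWh
Runtime = 4 h/day × 7 days = 28 h
Power = 56.56 kWh ÷ 28 h = 2.02 kW = 2020 W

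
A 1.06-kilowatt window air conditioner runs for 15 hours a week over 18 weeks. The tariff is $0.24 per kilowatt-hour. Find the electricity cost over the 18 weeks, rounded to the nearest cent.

$68.69

Runtime = 15 h/week × 18 weeks = 270 h
Energy = 1.06 kW × 270 h = 286.2 kWh
Cost = 286.2 kWh × $0.24/kWh = $68.69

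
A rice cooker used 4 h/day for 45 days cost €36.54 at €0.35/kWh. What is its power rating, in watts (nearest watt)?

580 W

Energy = €36.54 ÷ €0.35/kWh = 104.4 kWh
Runtime = 4 h/day × 45 days = 180 h
Power = 104.4 kWh ÷ 180 h = 0.58 kW = 580 W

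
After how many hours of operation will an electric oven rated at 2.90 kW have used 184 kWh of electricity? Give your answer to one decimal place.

63.4 h

Hours = 184 kWh ÷ 2.9 kW = 63.4 h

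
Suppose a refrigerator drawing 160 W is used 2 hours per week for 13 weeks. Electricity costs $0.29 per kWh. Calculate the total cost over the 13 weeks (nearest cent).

$1.21

Runtime = 2 h/week × 13 weeks = 26 h
Energy = 0.16 kW × 26 h = 4.16 kWh
Cost = 4.16 kWh × $0.29/kWh = $1.21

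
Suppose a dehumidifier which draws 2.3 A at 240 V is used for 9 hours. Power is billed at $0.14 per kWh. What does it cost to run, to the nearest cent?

Power = 2.3 A × 240 V = 552 W = 0.552 kW
Energy = 0.552 kW × 9 h = 4.968 kWh
Cost = 4.968 kWh × $0.14/kWh = $0.70

$0.70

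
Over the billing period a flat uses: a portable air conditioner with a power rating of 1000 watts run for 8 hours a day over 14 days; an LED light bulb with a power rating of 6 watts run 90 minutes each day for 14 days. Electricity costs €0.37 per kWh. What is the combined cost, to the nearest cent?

portable air conditioner: Runtime = 8 h/day × 14 days = 112 h
portable air conditioner: 1 kW × 112 h = 112 kWh
LED light bulb: Runtime = 90 min × 14 = 1260 min = 21 h
LED light bulb: 0.006 kW × 21 h = 0.126 kWh
Total energy = 112.126 kWh
Cost = 112.126 × €0.37 = €41.49

€41.49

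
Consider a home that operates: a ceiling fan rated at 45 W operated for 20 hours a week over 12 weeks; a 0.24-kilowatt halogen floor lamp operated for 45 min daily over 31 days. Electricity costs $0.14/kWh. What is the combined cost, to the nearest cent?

$2.29

ceiling fan: Runtime = 20 h/week × 12 weeks = 240 h
ceiling fan: 0.045 kW × 240 h = 10.8 kWh
halogen floor lamp: Runtime = 45 min × 31 = 1395 min = 23.25 h
halogen floor lamp: 0.24 kW × 23.25 h = 5.58 kWh
Total energy = 16.38 kWh
Cost = 16.38 × $0.14 = $2.29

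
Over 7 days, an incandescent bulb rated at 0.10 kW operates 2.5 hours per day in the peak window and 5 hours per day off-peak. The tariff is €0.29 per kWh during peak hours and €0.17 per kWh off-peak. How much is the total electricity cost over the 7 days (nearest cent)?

€1.10

Peak energy = 0.1 kW × 2.5 h × 7 = 1.75 kWh
Off-peak energy = 0.1 kW × 5 h × 7 = 3.5 kWh
Cost = 1.75 × €0.29 + 3.5 × €0.17 = €0.5075 + €0.595 = €1.10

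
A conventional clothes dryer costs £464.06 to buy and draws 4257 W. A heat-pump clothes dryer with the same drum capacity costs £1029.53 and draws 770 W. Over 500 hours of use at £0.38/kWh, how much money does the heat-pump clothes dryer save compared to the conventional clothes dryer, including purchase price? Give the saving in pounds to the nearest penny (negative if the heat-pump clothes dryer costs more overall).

conventional clothes dryer: £464.06 + (4257/1000) kW × 500 h × £0.38 = £464.06 + £808.83 = £1272.89
heat-pump clothes dryer: £1029.53 + (770/1000) kW × 500 h × £0.38 = £1029.53 + £146.3 = £1175.83
Saving = £1272.89 − £1175.83 = £97.06

£97.06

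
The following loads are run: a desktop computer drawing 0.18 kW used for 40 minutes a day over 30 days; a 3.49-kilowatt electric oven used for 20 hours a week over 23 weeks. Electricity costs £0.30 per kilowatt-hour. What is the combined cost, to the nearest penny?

desktop computer: Runtime = 40 min × 30 = 1200 min = 20 h
desktop computer: 0.18 kW × 20 h = 3.6 kWh
electric oven: Runtime = 20 h/week × 23 weeks = 460 h
electric oven: 3.49 kW × 460 h = 1605.4 kWh
Total energy = 1609 kWh
Cost = 1609 × £0.30 = £482.70

£482.70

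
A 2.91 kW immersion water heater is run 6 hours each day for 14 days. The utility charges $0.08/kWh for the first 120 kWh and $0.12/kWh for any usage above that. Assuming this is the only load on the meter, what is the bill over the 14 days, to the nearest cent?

$24.53

Runtime = 6 h/day × 14 days = 84 h
Energy = 2.91 kW × 84 h = 244.44 kWh
Tier 1 (0–120 kWh): 120 × $0.08 = $9.6
Above 120 kWh: 124.44 × $0.12 = $14.9328
Bill = $24.53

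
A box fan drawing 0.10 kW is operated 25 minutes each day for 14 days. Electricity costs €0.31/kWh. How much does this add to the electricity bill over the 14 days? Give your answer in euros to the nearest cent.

€0.18

Runtime = 25 min × 14 = 350 min = 5.833333… h
Energy = 0.1 kW × 5.833333… h = 0.583333… kWh
Cost = 0.583333… kWh × €0.31/kWh = €0.18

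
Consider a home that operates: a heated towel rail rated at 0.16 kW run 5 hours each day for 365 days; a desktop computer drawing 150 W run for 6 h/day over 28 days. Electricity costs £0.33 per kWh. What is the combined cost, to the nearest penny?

heated towel rail: Runtime = 5 h/day × 365 days = 1825 h
heated towel rail: 0.16 kW × 1825 h = 292 kWh
desktop computer: Runtime = 6 h/day × 28 days = 168 h
desktop computer: 0.15 kW × 168 h = 25.2 kWh
Total energy = 317.2 kWh
Cost = 317.2 × £0.33 = £104.68

£104.68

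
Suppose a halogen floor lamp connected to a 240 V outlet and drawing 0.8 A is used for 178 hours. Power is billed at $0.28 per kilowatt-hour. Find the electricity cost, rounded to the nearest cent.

$9.57

Power = 0.8 A × 240 V = 192 W = 0.192 kW
Energy = 0.192 kW × 178 h = 34.176 kWh
Cost = 34.176 kWh × $0.28/kWh = $9.57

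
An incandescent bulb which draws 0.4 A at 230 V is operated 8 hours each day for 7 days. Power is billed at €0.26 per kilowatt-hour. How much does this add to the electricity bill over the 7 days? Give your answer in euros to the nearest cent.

€1.34

Power = 0.4 A × 230 V = 92 W = 0.092 kW
Runtime = 8 h/day × 7 days = 56 h
Energy = 0.092 kW × 56 h = 5.152 kWh
Cost = 5.152 kWh × €0.26/kWh = €1.34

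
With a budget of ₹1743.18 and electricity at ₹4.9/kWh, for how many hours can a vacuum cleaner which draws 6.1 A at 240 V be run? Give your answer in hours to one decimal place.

Power = 6.1 A × 240 V = 1464 W = 1.464 kW
Energy available = ₹1743.18 ÷ ₹4.9/kWh = 355.751 kWh
Hours = 355.751 kWh ÷ 1.464 kW = 243.0 h

243.0 h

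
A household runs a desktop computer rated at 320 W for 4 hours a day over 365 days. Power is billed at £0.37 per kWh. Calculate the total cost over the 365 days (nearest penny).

£172.86

Runtime = 4 h/day × 365 days = 1460 h
Energy = 0.32 kW × 1460 h = 467.2 kWh
Cost = 467.2 kWh × £0.37/kWh = £172.86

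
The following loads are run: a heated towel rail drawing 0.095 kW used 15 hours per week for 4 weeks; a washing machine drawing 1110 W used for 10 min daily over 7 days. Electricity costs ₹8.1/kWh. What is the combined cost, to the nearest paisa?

₹56.66

heated towel rail: Runtime = 15 h/week × 4 weeks = 60 h
heated towel rail: 0.095 kW × 60 h = 5.7 kWh
washing machine: Runtime = 10 min × 7 = 70 min = 1.166666… h
washing machine: 1.11 kW × 1.166666… h = 1.295 kWh
Total energy = 6.995 kWh
Cost = 6.995 × ₹8.1 = ₹56.66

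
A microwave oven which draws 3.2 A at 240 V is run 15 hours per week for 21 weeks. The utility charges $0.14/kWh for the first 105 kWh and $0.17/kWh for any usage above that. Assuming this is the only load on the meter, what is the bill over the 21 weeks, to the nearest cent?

Power = 3.2 A × 240 V = 768 W = 0.768 kW
Runtime = 15 h/week × 21 weeks = 315 h
Energy = 0.768 kW × 315 h = 241.92 kWh
Tier 1 (0–105 kWh): 105 × $0.14 = $14.7
Above 105 kWh: 136.92 × $0.17 = $23.2764
Bill = $37.98

$37.98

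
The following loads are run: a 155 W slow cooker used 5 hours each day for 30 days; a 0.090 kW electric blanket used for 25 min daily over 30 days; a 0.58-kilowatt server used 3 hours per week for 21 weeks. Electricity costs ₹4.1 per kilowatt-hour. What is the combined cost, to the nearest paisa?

slow cooker: Runtime = 5 h/day × 30 days = 150 h
slow cooker: 0.155 kW × 150 h = 23.25 kWh
electric blanket: Runtime = 25 min × 30 = 750 min = 12.5 h
electric blanket: 0.09 kW × 12.5 h = 1.125 kWh
server: Runtime = 3 h/week × 21 weeks = 63 h
server: 0.58 kW × 63 h = 36.54 kWh
Total energy = 60.915 kWh
Cost = 60.915 × ₹4.1 = ₹249.75

₹249.75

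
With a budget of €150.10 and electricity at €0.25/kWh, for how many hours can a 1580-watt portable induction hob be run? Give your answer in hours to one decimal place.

Energy available = €150.10 ÷ €0.25/kWh = 600.4 kWh
Hours = 600.4 kWh ÷ 1.58 kW = 380.0 h

380.0 h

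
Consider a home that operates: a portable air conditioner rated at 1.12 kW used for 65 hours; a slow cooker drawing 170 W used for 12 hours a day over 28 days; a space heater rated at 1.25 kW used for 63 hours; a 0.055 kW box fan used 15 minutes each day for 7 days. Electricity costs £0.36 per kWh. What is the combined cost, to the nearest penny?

portable air conditioner: 1.12 kW × 65 h = 72.8 kWh
slow cooker: Runtime = 12 h/day × 28 days = 336 h
slow cooker: 0.17 kW × 336 h = 57.12 kWh
space heater: 1.25 kW × 63 h = 78.75 kWh
box fan: Runtime = 15 min × 7 = 105 min = 1.75 h
box fan: 0.055 kW × 1.75 h = 0.09625 kWh
Total energy = 208.76625 kWh
Cost = 208.76625 × £0.36 = £75.16

£75.16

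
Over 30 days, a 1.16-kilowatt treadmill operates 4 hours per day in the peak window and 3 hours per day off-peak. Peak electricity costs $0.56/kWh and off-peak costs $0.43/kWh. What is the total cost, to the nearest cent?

$122.84

Peak energy = 1.16 kW × 4 h × 30 = 139.2 kWh
Off-peak energy = 1.16 kW × 3 h × 30 = 104.4 kWh
Cost = 139.2 × $0.56 + 104.4 × $0.43 = $77.952 + $44.892 = $122.84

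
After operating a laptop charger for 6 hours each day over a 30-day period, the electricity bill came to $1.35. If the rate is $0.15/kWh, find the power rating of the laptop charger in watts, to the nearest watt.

50 W

Energy = $1.35 ÷ $0.15/kWh = 9 kWh
Runtime = 6 h/day × 30 days = 180 h
Power = 9 kWh ÷ 180 h = 0.05 kW = 50 W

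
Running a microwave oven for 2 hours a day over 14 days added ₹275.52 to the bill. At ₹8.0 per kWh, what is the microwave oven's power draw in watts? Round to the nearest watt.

Energy = ₹275.52 ÷ ₹8.0/kWh = 34.44 kWh
Runtime = 2 h/day × 14 days = 28 h
Power = 34.44 kWh ÷ 28 h = 1.23 kW = 1230 W

1230 W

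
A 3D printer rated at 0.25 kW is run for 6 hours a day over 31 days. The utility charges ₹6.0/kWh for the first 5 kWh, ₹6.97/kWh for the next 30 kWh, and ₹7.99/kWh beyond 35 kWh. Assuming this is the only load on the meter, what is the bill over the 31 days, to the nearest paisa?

Runtime = 6 h/day × 31 days = 186 h
Energy = 0.25 kW × 186 h = 46.5 kWh
Tier 1 (0–5 kWh): 5 × ₹6.0 = ₹30
Tier 2 (5–35 kWh): 30 × ₹6.97 = ₹209.1
Above 35 kWh: 11.5 × ₹7.99 = ₹91.885
Bill = ₹330.99

₹330.99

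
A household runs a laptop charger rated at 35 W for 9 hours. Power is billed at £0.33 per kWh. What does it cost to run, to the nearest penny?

Energy = 0.035 kW × 9 h = 0.315 kWh
Cost = 0.315 kWh × £0.33/kWh = £0.10

£0.10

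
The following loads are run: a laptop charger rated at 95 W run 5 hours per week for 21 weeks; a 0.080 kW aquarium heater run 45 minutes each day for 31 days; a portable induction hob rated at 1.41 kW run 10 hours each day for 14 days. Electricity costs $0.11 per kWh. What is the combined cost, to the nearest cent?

laptop charger: Runtime = 5 h/week × 21 weeks = 105 h
laptop charger: 0.095 kW × 105 h = 9.975 kWh
aquarium heater: Runtime = 45 min × 31 = 1395 min = 23.25 h
aquarium heater: 0.08 kW × 23.25 h = 1.86 kWh
portable induction hob: Runtime = 10 h/day × 14 days = 140 h
portable induction hob: 1.41 kW × 140 h = 197.4 kWh
Total energy = 209.235 kWh
Cost = 209.235 × $0.11 = $23.02

$23.02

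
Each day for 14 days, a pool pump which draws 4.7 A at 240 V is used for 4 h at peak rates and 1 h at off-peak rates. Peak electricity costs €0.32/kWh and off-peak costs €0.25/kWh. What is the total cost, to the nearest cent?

€24.16

Power = 4.7 A × 240 V = 1128 W = 1.128 kW
Peak energy = 1.128 kW × 4 h × 14 = 63.168 kWh
Off-peak energy = 1.128 kW × 1 h × 14 = 15.792 kWh
Cost = 63.168 × €0.32 + 15.792 × €0.25 = €20.21376 + €3.948 = €24.16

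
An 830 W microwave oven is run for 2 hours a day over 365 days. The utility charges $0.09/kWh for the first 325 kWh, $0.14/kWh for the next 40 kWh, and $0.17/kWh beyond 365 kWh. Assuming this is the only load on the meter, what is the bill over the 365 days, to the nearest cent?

Runtime = 2 h/day × 365 days = 730 h
Energy = 0.83 kW × 730 h = 605.9 kWh
Tier 1 (0–325 kWh): 325 × $0.09 = $29.25
Tier 2 (325–365 kWh): 40 × $0.14 = $5.6
Above 365 kWh: 240.9 × $0.17 = $40.953
Bill = $75.80

$75.80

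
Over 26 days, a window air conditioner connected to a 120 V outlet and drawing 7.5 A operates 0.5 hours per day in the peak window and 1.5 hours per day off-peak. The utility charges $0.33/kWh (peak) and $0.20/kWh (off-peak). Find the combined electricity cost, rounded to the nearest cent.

Power = 7.5 A × 120 V = 900 W = 0.9 kW
Peak energy = 0.9 kW × 0.5 h × 26 = 11.7 kWh
Off-peak energy = 0.9 kW × 1.5 h × 26 = 35.1 kWh
Cost = 11.7 × $0.33 + 35.1 × $0.20 = $3.861 + $7.02 = $10.88

$10.88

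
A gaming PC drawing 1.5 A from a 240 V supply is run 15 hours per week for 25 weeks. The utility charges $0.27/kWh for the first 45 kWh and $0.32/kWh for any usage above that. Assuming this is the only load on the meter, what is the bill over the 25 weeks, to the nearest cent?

Power = 1.5 A × 240 V = 360 W = 0.36 kW
Runtime = 15 h/week × 25 weeks = 375 h
Energy = 0.36 kW × 375 h = 135 kWh
Tier 1 (0–45 kWh): 45 × $0.27 = $12.15
Above 45 kWh: 90 × $0.32 = $28.8
Bill = $40.95

$40.95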